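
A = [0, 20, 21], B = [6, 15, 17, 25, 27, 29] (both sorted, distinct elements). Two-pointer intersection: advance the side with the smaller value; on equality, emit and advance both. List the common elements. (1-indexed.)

intersection = []

i=1 j=1: 0<6, i++
i=2 j=1: 20>6, j++
i=2 j=2: 20>15, j++
i=2 j=3: 20>17, j++
i=2 j=4: 20<25, i++
i=3 j=4: 21<25, i++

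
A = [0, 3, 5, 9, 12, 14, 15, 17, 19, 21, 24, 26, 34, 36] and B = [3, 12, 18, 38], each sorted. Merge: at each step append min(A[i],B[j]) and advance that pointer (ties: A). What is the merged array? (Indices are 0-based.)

i=0 j=0: A[i]=0<=B[j]=3 take 0, i++
i=1 j=0: A[i]=3<=B[j]=3 take 3, i++
i=2 j=0: A[i]=5>B[j]=3 take 3, j++
i=2 j=1: A[i]=5<=B[j]=12 take 5, i++
i=3 j=1: A[i]=9<=B[j]=12 take 9, i++
i=4 j=1: A[i]=12<=B[j]=12 take 12, i++
i=5 j=1: A[i]=14>B[j]=12 take 12, j++
i=5 j=2: A[i]=14<=B[j]=18 take 14, i++
i=6 j=2: A[i]=15<=B[j]=18 take 15, i++
i=7 j=2: A[i]=17<=B[j]=18 take 17, i++
i=8 j=2: A[i]=19>B[j]=18 take 18, j++
i=8 j=3: A[i]=19<=B[j]=38 take 19, i++
i=9 j=3: A[i]=21<=B[j]=38 take 21, i++
i=10 j=3: A[i]=24<=B[j]=38 take 24, i++
i=11 j=3: A[i]=26<=B[j]=38 take 26, i++
i=12 j=3: A[i]=34<=B[j]=38 take 34, i++
i=13 j=3: A[i]=36<=B[j]=38 take 36, i++
i=14 j=3: A done, take B[j]=38, j++

[0, 3, 3, 5, 9, 12, 12, 14, 15, 17, 18, 19, 21, 24, 26, 34, 36, 38]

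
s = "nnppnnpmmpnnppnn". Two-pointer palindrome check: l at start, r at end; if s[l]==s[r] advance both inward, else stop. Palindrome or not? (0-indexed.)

[0,15] 'n'=='n' → l++,r--
[1,14] 'n'=='n' → l++,r--
[2,13] 'p'=='p' → l++,r--
[3,12] 'p'=='p' → l++,r--
[4,11] 'n'=='n' → l++,r--
[5,10] 'n'=='n' → l++,r--
[6,9] 'p'=='p' → l++,r--
[7,8] 'm'=='m' → l++,r--

palindrome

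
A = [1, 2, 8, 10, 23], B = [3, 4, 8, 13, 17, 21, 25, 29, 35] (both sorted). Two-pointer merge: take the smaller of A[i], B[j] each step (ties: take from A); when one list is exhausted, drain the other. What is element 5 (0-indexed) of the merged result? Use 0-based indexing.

i=0 j=0: A[i]=1<=B[j]=3 take 1, i++
i=1 j=0: A[i]=2<=B[j]=3 take 2, i++
i=2 j=0: A[i]=8>B[j]=3 take 3, j++
i=2 j=1: A[i]=8>B[j]=4 take 4, j++
i=2 j=2: A[i]=8<=B[j]=8 take 8, i++
i=3 j=2: A[i]=10>B[j]=8 take 8, j++
i=3 j=3: A[i]=10<=B[j]=13 take 10, i++
i=4 j=3: A[i]=23>B[j]=13 take 13, j++
i=4 j=4: A[i]=23>B[j]=17 take 17, j++
i=4 j=5: A[i]=23>B[j]=21 take 21, j++
i=4 j=6: A[i]=23<=B[j]=25 take 23, i++
i=5 j=6: A done, take B[j]=25, j++
i=5 j=7: A done, take B[j]=29, j++
i=5 j=8: A done, take B[j]=35, j++

merged[5] = 8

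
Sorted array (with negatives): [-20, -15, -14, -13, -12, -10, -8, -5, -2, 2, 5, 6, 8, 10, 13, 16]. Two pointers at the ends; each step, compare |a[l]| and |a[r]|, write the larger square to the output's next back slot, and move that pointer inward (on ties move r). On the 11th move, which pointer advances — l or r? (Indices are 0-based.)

l

l=0 r=15: |-20|>|16| out[15]=400, l++
l=1 r=15: |-15|<=|16| out[14]=256, r--
l=1 r=14: |-15|>|13| out[13]=225, l++
l=2 r=14: |-14|>|13| out[12]=196, l++
l=3 r=14: |-13|<=|13| out[11]=169, r--
l=3 r=13: |-13|>|10| out[10]=169, l++
l=4 r=13: |-12|>|10| out[9]=144, l++
l=5 r=13: |-10|<=|10| out[8]=100, r--
l=5 r=12: |-10|>|8| out[7]=100, l++
l=6 r=12: |-8|<=|8| out[6]=64, r--
l=6 r=11: |-8|>|6| out[5]=64, l++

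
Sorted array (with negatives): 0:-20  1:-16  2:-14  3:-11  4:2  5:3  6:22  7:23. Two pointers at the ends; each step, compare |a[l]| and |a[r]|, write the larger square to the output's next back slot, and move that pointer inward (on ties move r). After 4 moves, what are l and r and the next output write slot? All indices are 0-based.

l=0 r=7: |-20|<=|23| out[7]=529, r--
l=0 r=6: |-20|<=|22| out[6]=484, r--
l=0 r=5: |-20|>|3| out[5]=400, l++
l=1 r=5: |-16|>|3| out[4]=256, l++

l=2, r=5, next write slot=3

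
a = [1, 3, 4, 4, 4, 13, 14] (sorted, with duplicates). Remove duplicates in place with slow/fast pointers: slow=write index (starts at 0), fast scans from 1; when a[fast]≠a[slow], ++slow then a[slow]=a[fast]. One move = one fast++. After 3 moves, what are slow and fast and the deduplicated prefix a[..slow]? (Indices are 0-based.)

slow=0 fast=1: a[fast]=3≠a[slow]=1 write a[1]=3, slow++,fast++
slow=1 fast=2: a[fast]=4≠a[slow]=3 write a[2]=4, slow++,fast++
slow=2 fast=3: a[fast]=4=a[slow] dup, fast++

slow=2, fast=4, prefix=[1, 3, 4]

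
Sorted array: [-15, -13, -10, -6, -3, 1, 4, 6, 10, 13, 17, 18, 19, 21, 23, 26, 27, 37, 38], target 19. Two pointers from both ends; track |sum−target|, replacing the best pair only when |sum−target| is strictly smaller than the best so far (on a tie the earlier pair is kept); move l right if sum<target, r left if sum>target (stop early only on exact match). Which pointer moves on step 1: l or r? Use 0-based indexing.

l=0 r=18: -15+38=23 d=4 *, r--

r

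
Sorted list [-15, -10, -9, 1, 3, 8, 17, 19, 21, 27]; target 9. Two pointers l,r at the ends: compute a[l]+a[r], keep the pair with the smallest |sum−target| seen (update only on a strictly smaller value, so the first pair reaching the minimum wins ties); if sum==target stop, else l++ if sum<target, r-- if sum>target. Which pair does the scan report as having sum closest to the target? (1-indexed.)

pair (-10, 19) with sum 9 (|Δ|=0)

l=1 r=10: -15+27=12 d=3 *, r--
l=1 r=9: -15+21=6 d=3, l++
l=2 r=9: -10+21=11 d=2 *, r--
l=2 r=8: -10+19=9 d=0 *, stop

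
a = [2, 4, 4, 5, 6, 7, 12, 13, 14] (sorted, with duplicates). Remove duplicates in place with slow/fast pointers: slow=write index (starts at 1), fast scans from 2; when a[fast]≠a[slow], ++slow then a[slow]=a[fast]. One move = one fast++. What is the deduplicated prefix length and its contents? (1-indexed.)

slow=1 fast=2: a[fast]=4≠a[slow]=2 write a[2]=4, slow++,fast++
slow=2 fast=3: a[fast]=4=a[slow] dup, fast++
slow=2 fast=4: a[fast]=5≠a[slow]=4 write a[3]=5, slow++,fast++
slow=3 fast=5: a[fast]=6≠a[slow]=5 write a[4]=6, slow++,fast++
slow=4 fast=6: a[fast]=7≠a[slow]=6 write a[5]=7, slow++,fast++
slow=5 fast=7: a[fast]=12≠a[slow]=7 write a[6]=12, slow++,fast++
slow=6 fast=8: a[fast]=13≠a[slow]=12 write a[7]=13, slow++,fast++
slow=7 fast=9: a[fast]=14≠a[slow]=13 write a[8]=14, slow++,fast++

length 8; prefix = [2, 4, 5, 6, 7, 12, 13, 14]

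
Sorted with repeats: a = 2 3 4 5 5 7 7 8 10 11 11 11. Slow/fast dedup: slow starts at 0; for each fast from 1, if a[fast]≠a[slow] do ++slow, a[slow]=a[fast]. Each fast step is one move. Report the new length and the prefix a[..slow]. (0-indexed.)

length 8; prefix = [2, 3, 4, 5, 7, 8, 10, 11]

(s=0,f=1) a[fast]=3≠a[slow]=2 write a[1]=3 → slow++,fast++
(s=1,f=2) a[fast]=4≠a[slow]=3 write a[2]=4 → slow++,fast++
(s=2,f=3) a[fast]=5≠a[slow]=4 write a[3]=5 → slow++,fast++
(s=3,f=4) a[fast]=5=a[slow] dup → fast++
(s=3,f=5) a[fast]=7≠a[slow]=5 write a[4]=7 → slow++,fast++
(s=4,f=6) a[fast]=7=a[slow] dup → fast++
(s=4,f=7) a[fast]=8≠a[slow]=7 write a[5]=8 → slow++,fast++
(s=5,f=8) a[fast]=10≠a[slow]=8 write a[6]=10 → slow++,fast++
(s=6,f=9) a[fast]=11≠a[slow]=10 write a[7]=11 → slow++,fast++
(s=7,f=10) a[fast]=11=a[slow] dup → fast++
(s=7,f=11) a[fast]=11=a[slow] dup → fast++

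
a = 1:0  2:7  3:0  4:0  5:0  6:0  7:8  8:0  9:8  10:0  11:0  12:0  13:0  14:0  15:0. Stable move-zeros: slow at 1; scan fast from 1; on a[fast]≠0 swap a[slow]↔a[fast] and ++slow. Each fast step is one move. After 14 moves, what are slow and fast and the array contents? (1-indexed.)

slow=4, fast=15, a=[7, 8, 8, 0, 0, 0, 0, 0, 0, 0, 0, 0, 0, 0, 0]

slow=1 fast=1: a[fast]=0, fast++
slow=1 fast=2: a[fast]=7≠0 swap→a[1]=7, slow++,fast++
slow=2 fast=3: a[fast]=0, fast++
slow=2 fast=4: a[fast]=0, fast++
slow=2 fast=5: a[fast]=0, fast++
slow=2 fast=6: a[fast]=0, fast++
slow=2 fast=7: a[fast]=8≠0 swap→a[2]=8, slow++,fast++
slow=3 fast=8: a[fast]=0, fast++
slow=3 fast=9: a[fast]=8≠0 swap→a[3]=8, slow++,fast++
slow=4 fast=10: a[fast]=0, fast++
slow=4 fast=11: a[fast]=0, fast++
slow=4 fast=12: a[fast]=0, fast++
slow=4 fast=13: a[fast]=0, fast++
slow=4 fast=14: a[fast]=0, fast++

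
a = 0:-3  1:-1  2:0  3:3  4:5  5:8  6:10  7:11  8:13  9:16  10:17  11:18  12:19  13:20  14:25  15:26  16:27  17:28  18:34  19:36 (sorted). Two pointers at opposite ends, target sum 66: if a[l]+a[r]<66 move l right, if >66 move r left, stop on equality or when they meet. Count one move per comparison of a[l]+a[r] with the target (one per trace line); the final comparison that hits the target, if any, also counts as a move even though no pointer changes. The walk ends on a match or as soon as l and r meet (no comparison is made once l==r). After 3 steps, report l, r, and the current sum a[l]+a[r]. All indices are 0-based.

l=3, r=19, sum=39

l=0 r=19: -3+36=33 <66, l++
l=1 r=19: -1+36=35 <66, l++
l=2 r=19: 0+36=36 <66, l++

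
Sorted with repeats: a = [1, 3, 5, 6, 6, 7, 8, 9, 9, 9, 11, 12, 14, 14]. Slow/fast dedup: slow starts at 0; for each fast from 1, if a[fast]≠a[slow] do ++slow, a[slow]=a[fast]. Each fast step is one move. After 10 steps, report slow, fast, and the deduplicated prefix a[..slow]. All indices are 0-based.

slow=7, fast=11, prefix=[1, 3, 5, 6, 7, 8, 9, 11]

(s=0,f=1) a[fast]=3≠a[slow]=1 write a[1]=3 → slow++,fast++
(s=1,f=2) a[fast]=5≠a[slow]=3 write a[2]=5 → slow++,fast++
(s=2,f=3) a[fast]=6≠a[slow]=5 write a[3]=6 → slow++,fast++
(s=3,f=4) a[fast]=6=a[slow] dup → fast++
(s=3,f=5) a[fast]=7≠a[slow]=6 write a[4]=7 → slow++,fast++
(s=4,f=6) a[fast]=8≠a[slow]=7 write a[5]=8 → slow++,fast++
(s=5,f=7) a[fast]=9≠a[slow]=8 write a[6]=9 → slow++,fast++
(s=6,f=8) a[fast]=9=a[slow] dup → fast++
(s=6,f=9) a[fast]=9=a[slow] dup → fast++
(s=6,f=10) a[fast]=11≠a[slow]=9 write a[7]=11 → slow++,fast++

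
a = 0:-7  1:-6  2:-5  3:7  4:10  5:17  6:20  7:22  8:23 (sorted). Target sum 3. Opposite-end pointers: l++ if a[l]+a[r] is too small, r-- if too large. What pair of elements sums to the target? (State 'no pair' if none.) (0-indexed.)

l=0 r=8: -7+23=16 >3, r--
l=0 r=7: -7+22=15 >3, r--
l=0 r=6: -7+20=13 >3, r--
l=0 r=5: -7+17=10 >3, r--
l=0 r=4: -7+10=3, found

(-7, 10)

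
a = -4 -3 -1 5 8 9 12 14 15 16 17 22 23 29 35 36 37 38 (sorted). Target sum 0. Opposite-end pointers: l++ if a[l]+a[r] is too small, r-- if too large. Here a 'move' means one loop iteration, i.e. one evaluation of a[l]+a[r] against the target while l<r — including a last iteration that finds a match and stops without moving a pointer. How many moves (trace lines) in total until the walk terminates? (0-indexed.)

17 moves

l=0 r=17: -4+38=34 >0, r--
l=0 r=16: -4+37=33 >0, r--
l=0 r=15: -4+36=32 >0, r--
l=0 r=14: -4+35=31 >0, r--
l=0 r=13: -4+29=25 >0, r--
l=0 r=12: -4+23=19 >0, r--
l=0 r=11: -4+22=18 >0, r--
l=0 r=10: -4+17=13 >0, r--
l=0 r=9: -4+16=12 >0, r--
l=0 r=8: -4+15=11 >0, r--
l=0 r=7: -4+14=10 >0, r--
l=0 r=6: -4+12=8 >0, r--
l=0 r=5: -4+9=5 >0, r--
l=0 r=4: -4+8=4 >0, r--
l=0 r=3: -4+5=1 >0, r--
l=0 r=2: -4+-1=-5 <0, l++
l=1 r=2: -3+-1=-4 <0, l++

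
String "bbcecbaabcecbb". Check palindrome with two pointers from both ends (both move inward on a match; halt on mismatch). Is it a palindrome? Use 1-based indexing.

[1,14] 'b'=='b' → l++,r--
[2,13] 'b'=='b' → l++,r--
[3,12] 'c'=='c' → l++,r--
[4,11] 'e'=='e' → l++,r--
[5,10] 'c'=='c' → l++,r--
[6,9] 'b'=='b' → l++,r--
[7,8] 'a'=='a' → l++,r--

palindrome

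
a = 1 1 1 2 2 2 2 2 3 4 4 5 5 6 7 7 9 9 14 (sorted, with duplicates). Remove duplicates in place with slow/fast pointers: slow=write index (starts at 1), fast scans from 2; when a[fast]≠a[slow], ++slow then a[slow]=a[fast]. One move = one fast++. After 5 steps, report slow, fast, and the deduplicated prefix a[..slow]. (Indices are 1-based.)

slow=1 fast=2: a[fast]=1=a[slow] dup, fast++
slow=1 fast=3: a[fast]=1=a[slow] dup, fast++
slow=1 fast=4: a[fast]=2≠a[slow]=1 write a[2]=2, slow++,fast++
slow=2 fast=5: a[fast]=2=a[slow] dup, fast++
slow=2 fast=6: a[fast]=2=a[slow] dup, fast++

slow=2, fast=7, prefix=[1, 2]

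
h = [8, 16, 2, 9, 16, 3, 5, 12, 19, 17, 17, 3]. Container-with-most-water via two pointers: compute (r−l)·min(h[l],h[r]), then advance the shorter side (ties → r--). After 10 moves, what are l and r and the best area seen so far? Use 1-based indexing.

l=1 r=12: min(8,3)*11=33 best=33 *, r--
l=1 r=11: min(8,17)*10=80 best=80 *, l++
l=2 r=11: min(16,17)*9=144 best=144 *, l++
l=3 r=11: min(2,17)*8=16 best=144, l++
l=4 r=11: min(9,17)*7=63 best=144, l++
l=5 r=11: min(16,17)*6=96 best=144, l++
l=6 r=11: min(3,17)*5=15 best=144, l++
l=7 r=11: min(5,17)*4=20 best=144, l++
l=8 r=11: min(12,17)*3=36 best=144, l++
l=9 r=11: min(19,17)*2=34 best=144, r--

l=9, r=10, best area=144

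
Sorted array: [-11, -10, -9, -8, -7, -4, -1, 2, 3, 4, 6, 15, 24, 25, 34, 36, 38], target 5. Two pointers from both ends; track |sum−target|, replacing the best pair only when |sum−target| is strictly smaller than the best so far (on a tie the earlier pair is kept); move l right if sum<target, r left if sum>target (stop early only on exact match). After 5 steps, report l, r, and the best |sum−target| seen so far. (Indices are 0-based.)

[0,16] -11+38=27 d=22 * → r--
[0,15] -11+36=25 d=20 * → r--
[0,14] -11+34=23 d=18 * → r--
[0,13] -11+25=14 d=9 * → r--
[0,12] -11+24=13 d=8 * → r--

l=0, r=11, best |Δ|=8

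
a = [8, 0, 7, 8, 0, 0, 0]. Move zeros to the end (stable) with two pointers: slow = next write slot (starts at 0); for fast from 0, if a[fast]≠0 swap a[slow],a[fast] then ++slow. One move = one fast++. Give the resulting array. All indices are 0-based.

(s=0,f=0) a[fast]=8≠0 swap→a[0]=8 → slow++,fast++
(s=1,f=1) a[fast]=0 → fast++
(s=1,f=2) a[fast]=7≠0 swap→a[1]=7 → slow++,fast++
(s=2,f=3) a[fast]=8≠0 swap→a[2]=8 → slow++,fast++
(s=3,f=4) a[fast]=0 → fast++
(s=3,f=5) a[fast]=0 → fast++
(s=3,f=6) a[fast]=0 → fast++

[8, 7, 8, 0, 0, 0, 0]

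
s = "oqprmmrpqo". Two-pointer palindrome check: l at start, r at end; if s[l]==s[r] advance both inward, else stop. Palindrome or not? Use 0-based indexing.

palindrome

l=0 r=9: 'o'=='o', l++,r--
l=1 r=8: 'q'=='q', l++,r--
l=2 r=7: 'p'=='p', l++,r--
l=3 r=6: 'r'=='r', l++,r--
l=4 r=5: 'm'=='m', l++,r--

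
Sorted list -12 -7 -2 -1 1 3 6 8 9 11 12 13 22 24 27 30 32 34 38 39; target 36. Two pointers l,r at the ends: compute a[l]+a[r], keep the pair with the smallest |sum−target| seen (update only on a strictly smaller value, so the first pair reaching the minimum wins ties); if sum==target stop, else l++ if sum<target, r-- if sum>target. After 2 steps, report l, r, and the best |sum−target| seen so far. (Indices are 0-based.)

l=0 r=19: -12+39=27 d=9 *, l++
l=1 r=19: -7+39=32 d=4 *, l++

l=2, r=19, best |Δ|=4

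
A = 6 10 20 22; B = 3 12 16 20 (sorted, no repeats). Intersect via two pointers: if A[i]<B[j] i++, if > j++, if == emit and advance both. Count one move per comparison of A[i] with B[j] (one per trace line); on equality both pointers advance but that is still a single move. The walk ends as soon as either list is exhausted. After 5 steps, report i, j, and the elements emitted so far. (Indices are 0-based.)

i=2, j=3, emitted=[]

i=0 j=0: 6>3, j++
i=0 j=1: 6<12, i++
i=1 j=1: 10<12, i++
i=2 j=1: 20>12, j++
i=2 j=2: 20>16, j++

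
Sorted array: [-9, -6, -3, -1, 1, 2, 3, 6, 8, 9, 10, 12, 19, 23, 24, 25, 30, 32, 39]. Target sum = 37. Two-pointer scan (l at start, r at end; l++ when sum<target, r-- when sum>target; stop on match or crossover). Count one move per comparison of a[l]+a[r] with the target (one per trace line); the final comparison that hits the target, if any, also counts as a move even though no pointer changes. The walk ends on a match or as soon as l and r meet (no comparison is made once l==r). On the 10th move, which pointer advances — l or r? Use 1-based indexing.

l

[1,19] -9+39=30 <37 → l++
[2,19] -6+39=33 <37 → l++
[3,19] -3+39=36 <37 → l++
[4,19] -1+39=38 >37 → r--
[4,18] -1+32=31 <37 → l++
[5,18] 1+32=33 <37 → l++
[6,18] 2+32=34 <37 → l++
[7,18] 3+32=35 <37 → l++
[8,18] 6+32=38 >37 → r--
[8,17] 6+30=36 <37 → l++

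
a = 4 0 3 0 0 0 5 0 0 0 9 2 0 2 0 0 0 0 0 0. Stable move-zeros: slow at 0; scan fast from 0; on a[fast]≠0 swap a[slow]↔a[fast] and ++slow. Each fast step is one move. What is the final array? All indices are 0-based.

slow=0 fast=0: a[fast]=4≠0 swap→a[0]=4, slow++,fast++
slow=1 fast=1: a[fast]=0, fast++
slow=1 fast=2: a[fast]=3≠0 swap→a[1]=3, slow++,fast++
slow=2 fast=3: a[fast]=0, fast++
slow=2 fast=4: a[fast]=0, fast++
slow=2 fast=5: a[fast]=0, fast++
slow=2 fast=6: a[fast]=5≠0 swap→a[2]=5, slow++,fast++
slow=3 fast=7: a[fast]=0, fast++
slow=3 fast=8: a[fast]=0, fast++
slow=3 fast=9: a[fast]=0, fast++
slow=3 fast=10: a[fast]=9≠0 swap→a[3]=9, slow++,fast++
slow=4 fast=11: a[fast]=2≠0 swap→a[4]=2, slow++,fast++
slow=5 fast=12: a[fast]=0, fast++
slow=5 fast=13: a[fast]=2≠0 swap→a[5]=2, slow++,fast++
slow=6 fast=14: a[fast]=0, fast++
slow=6 fast=15: a[fast]=0, fast++
slow=6 fast=16: a[fast]=0, fast++
slow=6 fast=17: a[fast]=0, fast++
slow=6 fast=18: a[fast]=0, fast++
slow=6 fast=19: a[fast]=0, fast++

[4, 3, 5, 9, 2, 2, 0, 0, 0, 0, 0, 0, 0, 0, 0, 0, 0, 0, 0, 0]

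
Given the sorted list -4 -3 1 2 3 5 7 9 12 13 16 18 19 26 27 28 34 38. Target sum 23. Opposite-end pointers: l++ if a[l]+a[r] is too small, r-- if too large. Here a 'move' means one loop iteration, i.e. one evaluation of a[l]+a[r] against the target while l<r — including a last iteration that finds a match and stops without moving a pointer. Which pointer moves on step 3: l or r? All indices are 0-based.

r

l=0 r=17: -4+38=34 >23, r--
l=0 r=16: -4+34=30 >23, r--
l=0 r=15: -4+28=24 >23, r--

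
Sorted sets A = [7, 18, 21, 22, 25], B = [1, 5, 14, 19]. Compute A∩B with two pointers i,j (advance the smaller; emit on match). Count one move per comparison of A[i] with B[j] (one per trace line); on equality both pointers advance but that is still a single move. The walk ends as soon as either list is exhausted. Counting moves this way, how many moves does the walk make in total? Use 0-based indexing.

i=0 j=0: 7>1, j++
i=0 j=1: 7>5, j++
i=0 j=2: 7<14, i++
i=1 j=2: 18>14, j++
i=1 j=3: 18<19, i++
i=2 j=3: 21>19, j++

6 moves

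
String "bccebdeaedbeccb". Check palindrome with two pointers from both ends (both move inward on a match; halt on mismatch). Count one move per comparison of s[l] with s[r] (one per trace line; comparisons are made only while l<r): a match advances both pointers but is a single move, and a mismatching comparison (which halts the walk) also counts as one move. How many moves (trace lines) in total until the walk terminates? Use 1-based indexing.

7 moves

l=1 r=15: 'b'=='b', l++,r--
l=2 r=14: 'c'=='c', l++,r--
l=3 r=13: 'c'=='c', l++,r--
l=4 r=12: 'e'=='e', l++,r--
l=5 r=11: 'b'=='b', l++,r--
l=6 r=10: 'd'=='d', l++,r--
l=7 r=9: 'e'=='e', l++,r--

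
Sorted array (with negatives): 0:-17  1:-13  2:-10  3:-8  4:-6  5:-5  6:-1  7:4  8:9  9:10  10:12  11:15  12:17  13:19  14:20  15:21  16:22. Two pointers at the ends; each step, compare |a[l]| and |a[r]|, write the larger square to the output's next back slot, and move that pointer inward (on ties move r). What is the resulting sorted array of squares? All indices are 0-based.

l=0 r=16: |-17|<=|22| out[16]=484, r--
l=0 r=15: |-17|<=|21| out[15]=441, r--
l=0 r=14: |-17|<=|20| out[14]=400, r--
l=0 r=13: |-17|<=|19| out[13]=361, r--
l=0 r=12: |-17|<=|17| out[12]=289, r--
l=0 r=11: |-17|>|15| out[11]=289, l++
l=1 r=11: |-13|<=|15| out[10]=225, r--
l=1 r=10: |-13|>|12| out[9]=169, l++
l=2 r=10: |-10|<=|12| out[8]=144, r--
l=2 r=9: |-10|<=|10| out[7]=100, r--
l=2 r=8: |-10|>|9| out[6]=100, l++
l=3 r=8: |-8|<=|9| out[5]=81, r--
l=3 r=7: |-8|>|4| out[4]=64, l++
l=4 r=7: |-6|>|4| out[3]=36, l++
l=5 r=7: |-5|>|4| out[2]=25, l++
l=6 r=7: |-1|<=|4| out[1]=16, r--
l=6 r=6: |-1|<=|-1| out[0]=1, r--

[1, 16, 25, 36, 64, 81, 100, 100, 144, 169, 225, 289, 289, 361, 400, 441, 484]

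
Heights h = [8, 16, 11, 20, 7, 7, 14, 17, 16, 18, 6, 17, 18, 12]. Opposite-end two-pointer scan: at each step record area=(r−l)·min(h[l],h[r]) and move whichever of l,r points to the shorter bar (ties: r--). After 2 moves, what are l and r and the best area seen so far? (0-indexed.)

l=0 r=13: min(8,12)*13=104 best=104 *, l++
l=1 r=13: min(16,12)*12=144 best=144 *, r--

l=1, r=12, best area=144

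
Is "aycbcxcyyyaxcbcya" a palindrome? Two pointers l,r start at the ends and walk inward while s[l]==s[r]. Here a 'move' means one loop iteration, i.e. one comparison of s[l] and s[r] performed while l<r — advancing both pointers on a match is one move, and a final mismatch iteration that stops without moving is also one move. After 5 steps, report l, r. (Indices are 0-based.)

l=0 r=16: 'a'=='a', l++,r--
l=1 r=15: 'y'=='y', l++,r--
l=2 r=14: 'c'=='c', l++,r--
l=3 r=13: 'b'=='b', l++,r--
l=4 r=12: 'c'=='c', l++,r--

l=5, r=11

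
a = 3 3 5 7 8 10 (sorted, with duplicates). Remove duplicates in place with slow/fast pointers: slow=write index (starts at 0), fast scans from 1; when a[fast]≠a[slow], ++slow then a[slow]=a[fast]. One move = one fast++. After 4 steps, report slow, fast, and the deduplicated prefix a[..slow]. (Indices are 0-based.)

slow=0 fast=1: a[fast]=3=a[slow] dup, fast++
slow=0 fast=2: a[fast]=5≠a[slow]=3 write a[1]=5, slow++,fast++
slow=1 fast=3: a[fast]=7≠a[slow]=5 write a[2]=7, slow++,fast++
slow=2 fast=4: a[fast]=8≠a[slow]=7 write a[3]=8, slow++,fast++

slow=3, fast=5, prefix=[3, 5, 7, 8]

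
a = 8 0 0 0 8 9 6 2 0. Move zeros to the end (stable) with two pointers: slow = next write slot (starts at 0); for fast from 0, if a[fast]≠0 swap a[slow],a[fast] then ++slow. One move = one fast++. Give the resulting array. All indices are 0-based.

slow=0 fast=0: a[fast]=8≠0 swap→a[0]=8, slow++,fast++
slow=1 fast=1: a[fast]=0, fast++
slow=1 fast=2: a[fast]=0, fast++
slow=1 fast=3: a[fast]=0, fast++
slow=1 fast=4: a[fast]=8≠0 swap→a[1]=8, slow++,fast++
slow=2 fast=5: a[fast]=9≠0 swap→a[2]=9, slow++,fast++
slow=3 fast=6: a[fast]=6≠0 swap→a[3]=6, slow++,fast++
slow=4 fast=7: a[fast]=2≠0 swap→a[4]=2, slow++,fast++
slow=5 fast=8: a[fast]=0, fast++

[8, 8, 9, 6, 2, 0, 0, 0, 0]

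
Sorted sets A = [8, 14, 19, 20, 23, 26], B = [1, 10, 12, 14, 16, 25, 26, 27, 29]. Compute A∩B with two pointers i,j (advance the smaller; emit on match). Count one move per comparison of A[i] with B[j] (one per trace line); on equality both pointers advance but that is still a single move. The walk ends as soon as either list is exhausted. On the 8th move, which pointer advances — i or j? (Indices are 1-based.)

i=1 j=1: 8>1, j++
i=1 j=2: 8<10, i++
i=2 j=2: 14>10, j++
i=2 j=3: 14>12, j++
i=2 j=4: 14==14 emit, i++,j++
i=3 j=5: 19>16, j++
i=3 j=6: 19<25, i++
i=4 j=6: 20<25, i++

i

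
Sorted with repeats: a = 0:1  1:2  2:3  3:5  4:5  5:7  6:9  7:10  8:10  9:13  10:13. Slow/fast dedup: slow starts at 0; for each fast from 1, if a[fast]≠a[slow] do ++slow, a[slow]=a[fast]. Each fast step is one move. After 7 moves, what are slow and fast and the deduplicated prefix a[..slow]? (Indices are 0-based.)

(s=0,f=1) a[fast]=2≠a[slow]=1 write a[1]=2 → slow++,fast++
(s=1,f=2) a[fast]=3≠a[slow]=2 write a[2]=3 → slow++,fast++
(s=2,f=3) a[fast]=5≠a[slow]=3 write a[3]=5 → slow++,fast++
(s=3,f=4) a[fast]=5=a[slow] dup → fast++
(s=3,f=5) a[fast]=7≠a[slow]=5 write a[4]=7 → slow++,fast++
(s=4,f=6) a[fast]=9≠a[slow]=7 write a[5]=9 → slow++,fast++
(s=5,f=7) a[fast]=10≠a[slow]=9 write a[6]=10 → slow++,fast++

slow=6, fast=8, prefix=[1, 2, 3, 5, 7, 9, 10]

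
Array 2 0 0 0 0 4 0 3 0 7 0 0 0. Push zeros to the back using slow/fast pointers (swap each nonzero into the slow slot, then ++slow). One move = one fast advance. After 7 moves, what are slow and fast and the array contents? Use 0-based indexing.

slow=2, fast=7, a=[2, 4, 0, 0, 0, 0, 0, 3, 0, 7, 0, 0, 0]

slow=0 fast=0: a[fast]=2≠0 swap→a[0]=2, slow++,fast++
slow=1 fast=1: a[fast]=0, fast++
slow=1 fast=2: a[fast]=0, fast++
slow=1 fast=3: a[fast]=0, fast++
slow=1 fast=4: a[fast]=0, fast++
slow=1 fast=5: a[fast]=4≠0 swap→a[1]=4, slow++,fast++
slow=2 fast=6: a[fast]=0, fast++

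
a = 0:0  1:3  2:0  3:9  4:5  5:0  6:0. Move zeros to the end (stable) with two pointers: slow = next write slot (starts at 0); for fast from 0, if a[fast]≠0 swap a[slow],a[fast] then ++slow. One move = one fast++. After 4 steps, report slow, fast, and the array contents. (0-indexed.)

slow=2, fast=4, a=[3, 9, 0, 0, 5, 0, 0]

(s=0,f=0) a[fast]=0 → fast++
(s=0,f=1) a[fast]=3≠0 swap→a[0]=3 → slow++,fast++
(s=1,f=2) a[fast]=0 → fast++
(s=1,f=3) a[fast]=9≠0 swap→a[1]=9 → slow++,fast++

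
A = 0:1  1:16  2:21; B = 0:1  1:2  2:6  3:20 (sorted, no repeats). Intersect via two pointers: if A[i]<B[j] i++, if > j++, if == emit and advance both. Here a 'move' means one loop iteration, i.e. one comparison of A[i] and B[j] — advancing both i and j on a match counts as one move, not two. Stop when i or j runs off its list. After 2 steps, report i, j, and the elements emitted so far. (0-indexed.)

i=0 j=0: 1==1 emit, i++,j++
i=1 j=1: 16>2, j++

i=1, j=2, emitted=[1]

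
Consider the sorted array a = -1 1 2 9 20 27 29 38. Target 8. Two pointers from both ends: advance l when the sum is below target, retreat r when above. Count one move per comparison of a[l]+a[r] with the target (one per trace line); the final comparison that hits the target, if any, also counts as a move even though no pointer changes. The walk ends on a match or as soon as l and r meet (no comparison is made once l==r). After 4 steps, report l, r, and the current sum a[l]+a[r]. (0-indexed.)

[0,7] -1+38=37 >8 → r--
[0,6] -1+29=28 >8 → r--
[0,5] -1+27=26 >8 → r--
[0,4] -1+20=19 >8 → r--

l=0, r=3, sum=8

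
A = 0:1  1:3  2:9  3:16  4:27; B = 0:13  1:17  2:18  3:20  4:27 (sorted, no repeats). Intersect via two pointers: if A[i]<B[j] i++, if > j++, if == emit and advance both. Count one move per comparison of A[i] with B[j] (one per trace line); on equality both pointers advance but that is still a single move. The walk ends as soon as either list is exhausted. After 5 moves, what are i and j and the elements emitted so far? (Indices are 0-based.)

[i=0,j=0] 1<13 → i++
[i=1,j=0] 3<13 → i++
[i=2,j=0] 9<13 → i++
[i=3,j=0] 16>13 → j++
[i=3,j=1] 16<17 → i++

i=4, j=1, emitted=[]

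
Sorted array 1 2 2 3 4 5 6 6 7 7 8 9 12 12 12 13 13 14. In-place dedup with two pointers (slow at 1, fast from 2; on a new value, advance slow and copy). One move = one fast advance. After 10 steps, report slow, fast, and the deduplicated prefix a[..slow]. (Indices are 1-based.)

slow=8, fast=12, prefix=[1, 2, 3, 4, 5, 6, 7, 8]

slow=1 fast=2: a[fast]=2≠a[slow]=1 write a[2]=2, slow++,fast++
slow=2 fast=3: a[fast]=2=a[slow] dup, fast++
slow=2 fast=4: a[fast]=3≠a[slow]=2 write a[3]=3, slow++,fast++
slow=3 fast=5: a[fast]=4≠a[slow]=3 write a[4]=4, slow++,fast++
slow=4 fast=6: a[fast]=5≠a[slow]=4 write a[5]=5, slow++,fast++
slow=5 fast=7: a[fast]=6≠a[slow]=5 write a[6]=6, slow++,fast++
slow=6 fast=8: a[fast]=6=a[slow] dup, fast++
slow=6 fast=9: a[fast]=7≠a[slow]=6 write a[7]=7, slow++,fast++
slow=7 fast=10: a[fast]=7=a[slow] dup, fast++
slow=7 fast=11: a[fast]=8≠a[slow]=7 write a[8]=8, slow++,fast++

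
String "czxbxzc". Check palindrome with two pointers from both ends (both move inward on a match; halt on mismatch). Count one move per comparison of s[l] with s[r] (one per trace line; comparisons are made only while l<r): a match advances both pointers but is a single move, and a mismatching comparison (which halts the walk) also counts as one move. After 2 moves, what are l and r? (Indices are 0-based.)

l=0 r=6: 'c'=='c', l++,r--
l=1 r=5: 'z'=='z', l++,r--

l=2, r=4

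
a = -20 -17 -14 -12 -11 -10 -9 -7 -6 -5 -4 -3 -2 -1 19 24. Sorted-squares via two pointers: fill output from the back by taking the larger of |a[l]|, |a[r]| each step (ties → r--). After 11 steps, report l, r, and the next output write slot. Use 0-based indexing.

l=9, r=13, next write slot=4

l=0 r=15: |-20|<=|24| out[15]=576, r--
l=0 r=14: |-20|>|19| out[14]=400, l++
l=1 r=14: |-17|<=|19| out[13]=361, r--
l=1 r=13: |-17|>|-1| out[12]=289, l++
l=2 r=13: |-14|>|-1| out[11]=196, l++
l=3 r=13: |-12|>|-1| out[10]=144, l++
l=4 r=13: |-11|>|-1| out[9]=121, l++
l=5 r=13: |-10|>|-1| out[8]=100, l++
l=6 r=13: |-9|>|-1| out[7]=81, l++
l=7 r=13: |-7|>|-1| out[6]=49, l++
l=8 r=13: |-6|>|-1| out[5]=36, l++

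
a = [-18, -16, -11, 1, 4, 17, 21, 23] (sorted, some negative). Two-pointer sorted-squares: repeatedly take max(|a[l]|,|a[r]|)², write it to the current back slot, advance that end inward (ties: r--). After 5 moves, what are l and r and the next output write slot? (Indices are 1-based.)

l=3, r=5, next write slot=3

l=1 r=8: |-18|<=|23| out[8]=529, r--
l=1 r=7: |-18|<=|21| out[7]=441, r--
l=1 r=6: |-18|>|17| out[6]=324, l++
l=2 r=6: |-16|<=|17| out[5]=289, r--
l=2 r=5: |-16|>|4| out[4]=256, l++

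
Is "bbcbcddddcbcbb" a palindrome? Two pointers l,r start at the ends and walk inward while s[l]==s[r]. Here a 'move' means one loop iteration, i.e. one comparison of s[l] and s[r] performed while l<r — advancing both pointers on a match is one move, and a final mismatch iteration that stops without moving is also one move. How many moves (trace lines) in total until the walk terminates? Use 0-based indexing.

[0,13] 'b'=='b' → l++,r--
[1,12] 'b'=='b' → l++,r--
[2,11] 'c'=='c' → l++,r--
[3,10] 'b'=='b' → l++,r--
[4,9] 'c'=='c' → l++,r--
[5,8] 'd'=='d' → l++,r--
[6,7] 'd'=='d' → l++,r--

7 moves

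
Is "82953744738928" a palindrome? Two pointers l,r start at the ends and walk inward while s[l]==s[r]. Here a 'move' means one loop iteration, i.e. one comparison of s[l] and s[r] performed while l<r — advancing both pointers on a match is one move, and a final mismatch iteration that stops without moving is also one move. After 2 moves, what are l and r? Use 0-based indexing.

[0,13] '8'=='8' → l++,r--
[1,12] '2'=='2' → l++,r--

l=2, r=11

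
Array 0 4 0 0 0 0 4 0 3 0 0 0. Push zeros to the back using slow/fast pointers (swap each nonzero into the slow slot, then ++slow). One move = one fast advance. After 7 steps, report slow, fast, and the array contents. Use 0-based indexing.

slow=2, fast=7, a=[4, 4, 0, 0, 0, 0, 0, 0, 3, 0, 0, 0]

slow=0 fast=0: a[fast]=0, fast++
slow=0 fast=1: a[fast]=4≠0 swap→a[0]=4, slow++,fast++
slow=1 fast=2: a[fast]=0, fast++
slow=1 fast=3: a[fast]=0, fast++
slow=1 fast=4: a[fast]=0, fast++
slow=1 fast=5: a[fast]=0, fast++
slow=1 fast=6: a[fast]=4≠0 swap→a[1]=4, slow++,fast++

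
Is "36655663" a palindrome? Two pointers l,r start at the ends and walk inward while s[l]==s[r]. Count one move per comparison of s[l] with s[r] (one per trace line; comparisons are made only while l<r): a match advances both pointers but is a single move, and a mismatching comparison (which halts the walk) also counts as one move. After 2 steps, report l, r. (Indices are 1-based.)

[1,8] '3'=='3' → l++,r--
[2,7] '6'=='6' → l++,r--

l=3, r=6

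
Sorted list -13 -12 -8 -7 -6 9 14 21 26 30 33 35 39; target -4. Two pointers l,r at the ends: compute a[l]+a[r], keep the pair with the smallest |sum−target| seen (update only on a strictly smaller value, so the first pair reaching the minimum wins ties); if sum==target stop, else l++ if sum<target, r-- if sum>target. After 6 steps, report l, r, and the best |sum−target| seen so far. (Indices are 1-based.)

l=1 r=13: -13+39=26 d=30 *, r--
l=1 r=12: -13+35=22 d=26 *, r--
l=1 r=11: -13+33=20 d=24 *, r--
l=1 r=10: -13+30=17 d=21 *, r--
l=1 r=9: -13+26=13 d=17 *, r--
l=1 r=8: -13+21=8 d=12 *, r--

l=1, r=7, best |Δ|=12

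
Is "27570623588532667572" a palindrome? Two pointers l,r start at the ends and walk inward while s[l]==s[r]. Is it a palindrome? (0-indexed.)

[0,19] '2'=='2' → l++,r--
[1,18] '7'=='7' → l++,r--
[2,17] '5'=='5' → l++,r--
[3,16] '7'=='7' → l++,r--
[4,15] '0'!='6' → stop

not a palindrome (mismatch at 4,15)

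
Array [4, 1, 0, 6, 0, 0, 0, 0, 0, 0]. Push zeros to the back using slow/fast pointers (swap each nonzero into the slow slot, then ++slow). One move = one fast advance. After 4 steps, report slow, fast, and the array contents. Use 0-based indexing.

slow=0 fast=0: a[fast]=4≠0 swap→a[0]=4, slow++,fast++
slow=1 fast=1: a[fast]=1≠0 swap→a[1]=1, slow++,fast++
slow=2 fast=2: a[fast]=0, fast++
slow=2 fast=3: a[fast]=6≠0 swap→a[2]=6, slow++,fast++

slow=3, fast=4, a=[4, 1, 6, 0, 0, 0, 0, 0, 0, 0]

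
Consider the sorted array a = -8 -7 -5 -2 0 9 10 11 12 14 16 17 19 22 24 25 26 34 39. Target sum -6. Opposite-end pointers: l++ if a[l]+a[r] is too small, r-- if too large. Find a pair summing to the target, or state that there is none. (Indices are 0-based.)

no pair

l=0 r=18: -8+39=31 >-6, r--
l=0 r=17: -8+34=26 >-6, r--
l=0 r=16: -8+26=18 >-6, r--
l=0 r=15: -8+25=17 >-6, r--
l=0 r=14: -8+24=16 >-6, r--
l=0 r=13: -8+22=14 >-6, r--
l=0 r=12: -8+19=11 >-6, r--
l=0 r=11: -8+17=9 >-6, r--
l=0 r=10: -8+16=8 >-6, r--
l=0 r=9: -8+14=6 >-6, r--
l=0 r=8: -8+12=4 >-6, r--
l=0 r=7: -8+11=3 >-6, r--
l=0 r=6: -8+10=2 >-6, r--
l=0 r=5: -8+9=1 >-6, r--
l=0 r=4: -8+0=-8 <-6, l++
l=1 r=4: -7+0=-7 <-6, l++
l=2 r=4: -5+0=-5 >-6, r--
l=2 r=3: -5+-2=-7 <-6, l++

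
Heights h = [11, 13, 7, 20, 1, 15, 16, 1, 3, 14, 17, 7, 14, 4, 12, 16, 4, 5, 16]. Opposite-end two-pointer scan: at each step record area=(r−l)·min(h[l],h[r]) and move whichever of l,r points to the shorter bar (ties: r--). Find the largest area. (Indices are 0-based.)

[0,18] min(11,16)*18=198 best=198 * → l++
[1,18] min(13,16)*17=221 best=221 * → l++
[2,18] min(7,16)*16=112 best=221 → l++
[3,18] min(20,16)*15=240 best=240 * → r--
[3,17] min(20,5)*14=70 best=240 → r--
[3,16] min(20,4)*13=52 best=240 → r--
[3,15] min(20,16)*12=192 best=240 → r--
[3,14] min(20,12)*11=132 best=240 → r--
[3,13] min(20,4)*10=40 best=240 → r--
[3,12] min(20,14)*9=126 best=240 → r--
[3,11] min(20,7)*8=56 best=240 → r--
[3,10] min(20,17)*7=119 best=240 → r--
[3,9] min(20,14)*6=84 best=240 → r--
[3,8] min(20,3)*5=15 best=240 → r--
[3,7] min(20,1)*4=4 best=240 → r--
[3,6] min(20,16)*3=48 best=240 → r--
[3,5] min(20,15)*2=30 best=240 → r--
[3,4] min(20,1)*1=1 best=240 → r--

max area = 240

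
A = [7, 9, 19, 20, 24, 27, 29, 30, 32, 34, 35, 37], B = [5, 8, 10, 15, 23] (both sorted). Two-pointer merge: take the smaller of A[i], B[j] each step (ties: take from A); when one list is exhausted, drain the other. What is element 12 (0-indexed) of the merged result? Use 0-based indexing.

[i=0,j=0] A[i]=7>B[j]=5 take 5 → j++
[i=0,j=1] A[i]=7<=B[j]=8 take 7 → i++
[i=1,j=1] A[i]=9>B[j]=8 take 8 → j++
[i=1,j=2] A[i]=9<=B[j]=10 take 9 → i++
[i=2,j=2] A[i]=19>B[j]=10 take 10 → j++
[i=2,j=3] A[i]=19>B[j]=15 take 15 → j++
[i=2,j=4] A[i]=19<=B[j]=23 take 19 → i++
[i=3,j=4] A[i]=20<=B[j]=23 take 20 → i++
[i=4,j=4] A[i]=24>B[j]=23 take 23 → j++
[i=4,j=5] B done, take A[i]=24 → i++
[i=5,j=5] B done, take A[i]=27 → i++
[i=6,j=5] B done, take A[i]=29 → i++
[i=7,j=5] B done, take A[i]=30 → i++
[i=8,j=5] B done, take A[i]=32 → i++
[i=9,j=5] B done, take A[i]=34 → i++
[i=10,j=5] B done, take A[i]=35 → i++
[i=11,j=5] B done, take A[i]=37 → i++

merged[12] = 30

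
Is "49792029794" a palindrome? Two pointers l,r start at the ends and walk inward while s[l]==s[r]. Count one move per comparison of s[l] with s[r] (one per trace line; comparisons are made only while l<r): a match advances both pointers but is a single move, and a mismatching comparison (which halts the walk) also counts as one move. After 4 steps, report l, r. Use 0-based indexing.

l=4, r=6

[0,10] '4'=='4' → l++,r--
[1,9] '9'=='9' → l++,r--
[2,8] '7'=='7' → l++,r--
[3,7] '9'=='9' → l++,r--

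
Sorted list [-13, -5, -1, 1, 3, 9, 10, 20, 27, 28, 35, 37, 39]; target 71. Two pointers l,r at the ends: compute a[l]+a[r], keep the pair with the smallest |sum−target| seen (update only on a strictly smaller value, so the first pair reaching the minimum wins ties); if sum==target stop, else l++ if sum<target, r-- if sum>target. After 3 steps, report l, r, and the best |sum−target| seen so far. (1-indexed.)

l=4, r=13, best |Δ|=33

l=1 r=13: -13+39=26 d=45 *, l++
l=2 r=13: -5+39=34 d=37 *, l++
l=3 r=13: -1+39=38 d=33 *, l++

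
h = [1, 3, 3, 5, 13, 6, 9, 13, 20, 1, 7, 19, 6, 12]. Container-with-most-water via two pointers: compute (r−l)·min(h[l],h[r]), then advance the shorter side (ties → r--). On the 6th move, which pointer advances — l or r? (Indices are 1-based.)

r

l=1 r=14: min(1,12)*13=13 best=13 *, l++
l=2 r=14: min(3,12)*12=36 best=36 *, l++
l=3 r=14: min(3,12)*11=33 best=36, l++
l=4 r=14: min(5,12)*10=50 best=50 *, l++
l=5 r=14: min(13,12)*9=108 best=108 *, r--
l=5 r=13: min(13,6)*8=48 best=108, r--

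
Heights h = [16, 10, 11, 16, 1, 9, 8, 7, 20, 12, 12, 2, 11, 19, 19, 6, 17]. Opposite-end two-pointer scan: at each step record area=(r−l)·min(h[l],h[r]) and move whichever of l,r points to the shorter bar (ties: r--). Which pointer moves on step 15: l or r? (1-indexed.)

l=1 r=17: min(16,17)*16=256 best=256 *, l++
l=2 r=17: min(10,17)*15=150 best=256, l++
l=3 r=17: min(11,17)*14=154 best=256, l++
l=4 r=17: min(16,17)*13=208 best=256, l++
l=5 r=17: min(1,17)*12=12 best=256, l++
l=6 r=17: min(9,17)*11=99 best=256, l++
l=7 r=17: min(8,17)*10=80 best=256, l++
l=8 r=17: min(7,17)*9=63 best=256, l++
l=9 r=17: min(20,17)*8=136 best=256, r--
l=9 r=16: min(20,6)*7=42 best=256, r--
l=9 r=15: min(20,19)*6=114 best=256, r--
l=9 r=14: min(20,19)*5=95 best=256, r--
l=9 r=13: min(20,11)*4=44 best=256, r--
l=9 r=12: min(20,2)*3=6 best=256, r--
l=9 r=11: min(20,12)*2=24 best=256, r--

r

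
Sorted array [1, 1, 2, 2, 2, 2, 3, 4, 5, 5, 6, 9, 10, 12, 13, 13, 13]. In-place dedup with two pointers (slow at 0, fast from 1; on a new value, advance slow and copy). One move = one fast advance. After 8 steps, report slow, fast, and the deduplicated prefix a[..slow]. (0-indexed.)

slow=4, fast=9, prefix=[1, 2, 3, 4, 5]

slow=0 fast=1: a[fast]=1=a[slow] dup, fast++
slow=0 fast=2: a[fast]=2≠a[slow]=1 write a[1]=2, slow++,fast++
slow=1 fast=3: a[fast]=2=a[slow] dup, fast++
slow=1 fast=4: a[fast]=2=a[slow] dup, fast++
slow=1 fast=5: a[fast]=2=a[slow] dup, fast++
slow=1 fast=6: a[fast]=3≠a[slow]=2 write a[2]=3, slow++,fast++
slow=2 fast=7: a[fast]=4≠a[slow]=3 write a[3]=4, slow++,fast++
slow=3 fast=8: a[fast]=5≠a[slow]=4 write a[4]=5, slow++,fast++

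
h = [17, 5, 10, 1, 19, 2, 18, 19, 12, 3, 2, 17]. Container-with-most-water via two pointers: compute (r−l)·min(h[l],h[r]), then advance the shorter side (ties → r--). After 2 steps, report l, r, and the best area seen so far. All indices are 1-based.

l=1, r=10, best area=187

[1,12] min(17,17)*11=187 best=187 * → r--
[1,11] min(17,2)*10=20 best=187 → r--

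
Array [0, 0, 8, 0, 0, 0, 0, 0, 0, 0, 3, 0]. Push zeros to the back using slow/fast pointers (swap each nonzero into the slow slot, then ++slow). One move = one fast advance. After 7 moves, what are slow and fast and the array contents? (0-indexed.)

slow=0 fast=0: a[fast]=0, fast++
slow=0 fast=1: a[fast]=0, fast++
slow=0 fast=2: a[fast]=8≠0 swap→a[0]=8, slow++,fast++
slow=1 fast=3: a[fast]=0, fast++
slow=1 fast=4: a[fast]=0, fast++
slow=1 fast=5: a[fast]=0, fast++
slow=1 fast=6: a[fast]=0, fast++

slow=1, fast=7, a=[8, 0, 0, 0, 0, 0, 0, 0, 0, 0, 3, 0]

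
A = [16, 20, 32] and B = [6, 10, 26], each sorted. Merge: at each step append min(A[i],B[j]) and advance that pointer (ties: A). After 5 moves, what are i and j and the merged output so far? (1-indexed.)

i=1 j=1: A[i]=16>B[j]=6 take 6, j++
i=1 j=2: A[i]=16>B[j]=10 take 10, j++
i=1 j=3: A[i]=16<=B[j]=26 take 16, i++
i=2 j=3: A[i]=20<=B[j]=26 take 20, i++
i=3 j=3: A[i]=32>B[j]=26 take 26, j++

i=3, j=4, merged so far=[6, 10, 16, 20, 26]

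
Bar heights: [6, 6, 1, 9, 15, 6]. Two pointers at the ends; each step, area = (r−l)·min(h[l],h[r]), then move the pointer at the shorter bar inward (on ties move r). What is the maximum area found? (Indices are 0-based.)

l=0 r=5: min(6,6)*5=30 best=30 *, r--
l=0 r=4: min(6,15)*4=24 best=30, l++
l=1 r=4: min(6,15)*3=18 best=30, l++
l=2 r=4: min(1,15)*2=2 best=30, l++
l=3 r=4: min(9,15)*1=9 best=30, l++

max area = 30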